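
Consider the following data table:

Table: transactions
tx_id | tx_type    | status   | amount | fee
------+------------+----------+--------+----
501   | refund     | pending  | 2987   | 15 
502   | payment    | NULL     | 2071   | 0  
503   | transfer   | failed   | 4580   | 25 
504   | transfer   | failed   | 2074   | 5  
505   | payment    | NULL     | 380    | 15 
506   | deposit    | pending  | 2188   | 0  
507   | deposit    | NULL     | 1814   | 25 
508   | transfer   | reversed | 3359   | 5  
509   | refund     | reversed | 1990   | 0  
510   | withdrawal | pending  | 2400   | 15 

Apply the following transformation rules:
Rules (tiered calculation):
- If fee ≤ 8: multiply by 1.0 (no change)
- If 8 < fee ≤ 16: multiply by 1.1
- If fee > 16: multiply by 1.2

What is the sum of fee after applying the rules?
119.5

Step 1: Tier 1 (fee ≤ 8): 5 records, sum = 10 × 1.0 = 10.0
Step 2: Tier 2 (8 < fee ≤ 16): 3 records, sum = 45 × 1.1 = 49.5
Step 3: Tier 3 (fee > 16): 2 records, sum = 50 × 1.2 = 60.0
Step 4: Final sum = 10.0 + 49.5 + 60.0 = 119.5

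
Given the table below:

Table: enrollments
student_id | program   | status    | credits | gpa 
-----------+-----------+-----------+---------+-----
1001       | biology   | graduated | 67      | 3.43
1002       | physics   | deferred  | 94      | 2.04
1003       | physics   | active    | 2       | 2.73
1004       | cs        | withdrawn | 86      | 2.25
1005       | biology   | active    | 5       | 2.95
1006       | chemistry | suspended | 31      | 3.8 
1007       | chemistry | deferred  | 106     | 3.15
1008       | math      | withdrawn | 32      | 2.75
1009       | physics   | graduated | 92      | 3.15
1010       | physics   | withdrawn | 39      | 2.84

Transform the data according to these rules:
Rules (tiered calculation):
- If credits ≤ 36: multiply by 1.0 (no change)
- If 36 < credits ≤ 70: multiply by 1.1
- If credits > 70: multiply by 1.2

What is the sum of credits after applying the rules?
640.2

Step 1: Tier 1 (credits ≤ 36): 4 records, sum = 70 × 1.0 = 70.0
Step 2: Tier 2 (36 < credits ≤ 70): 2 records, sum = 106 × 1.1 = 116.6
Step 3: Tier 3 (credits > 70): 4 records, sum = 378 × 1.2 = 453.6
Step 4: Final sum = 70.0 + 116.6 + 453.6 = 640.2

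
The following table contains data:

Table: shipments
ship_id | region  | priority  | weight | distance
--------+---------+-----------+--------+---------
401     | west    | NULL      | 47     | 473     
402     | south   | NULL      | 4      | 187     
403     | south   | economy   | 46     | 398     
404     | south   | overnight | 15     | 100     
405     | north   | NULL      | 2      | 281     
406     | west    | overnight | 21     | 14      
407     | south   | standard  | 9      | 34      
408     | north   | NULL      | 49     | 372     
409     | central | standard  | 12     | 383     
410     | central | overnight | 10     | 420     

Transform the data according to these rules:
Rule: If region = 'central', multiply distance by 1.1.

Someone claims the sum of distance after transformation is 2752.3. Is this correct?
No, the correct result is 2742.3.

Step 1: Calculate the correct sum after transformation
Step 2: Apply multiplier 1.1 to records where region = 'central'
Step 3: Correct result = 2742.3
Step 4: Claimed result = 2752.3
Step 5: 2742.3 ≠ 2752.3
Conclusion: The claimed result is incorrect. The correct answer is 2742.3.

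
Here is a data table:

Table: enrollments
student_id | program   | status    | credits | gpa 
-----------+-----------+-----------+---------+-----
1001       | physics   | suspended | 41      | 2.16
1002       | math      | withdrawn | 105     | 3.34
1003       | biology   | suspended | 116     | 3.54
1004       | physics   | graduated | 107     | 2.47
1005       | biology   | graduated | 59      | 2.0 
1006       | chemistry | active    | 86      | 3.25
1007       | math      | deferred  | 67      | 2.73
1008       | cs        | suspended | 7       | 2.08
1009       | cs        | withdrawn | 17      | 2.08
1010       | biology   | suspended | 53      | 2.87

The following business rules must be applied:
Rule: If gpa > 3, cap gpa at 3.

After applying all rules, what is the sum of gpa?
25.39

Step 1: 3 records have gpa > 3
Step 2: These records originally summed to 10.13
Step 3: After capping: 3 × 3 = 9
Step 4: Unaffected records sum: 16.39
Step 5: Final sum = 9 + 16.39 = 25.39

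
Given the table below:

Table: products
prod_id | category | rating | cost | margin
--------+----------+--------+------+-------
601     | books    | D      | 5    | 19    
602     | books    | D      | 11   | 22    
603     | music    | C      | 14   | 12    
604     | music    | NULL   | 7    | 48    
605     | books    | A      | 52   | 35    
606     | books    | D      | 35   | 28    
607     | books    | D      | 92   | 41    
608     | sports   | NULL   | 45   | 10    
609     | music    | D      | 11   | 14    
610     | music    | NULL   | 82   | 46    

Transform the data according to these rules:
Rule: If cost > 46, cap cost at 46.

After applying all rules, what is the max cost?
46

Step 1: Original maximum cost = 92
Step 2: Apply cap at 46
Step 3: 3 records had cost > 46 and were capped
Step 4: Maximum after transformation = 46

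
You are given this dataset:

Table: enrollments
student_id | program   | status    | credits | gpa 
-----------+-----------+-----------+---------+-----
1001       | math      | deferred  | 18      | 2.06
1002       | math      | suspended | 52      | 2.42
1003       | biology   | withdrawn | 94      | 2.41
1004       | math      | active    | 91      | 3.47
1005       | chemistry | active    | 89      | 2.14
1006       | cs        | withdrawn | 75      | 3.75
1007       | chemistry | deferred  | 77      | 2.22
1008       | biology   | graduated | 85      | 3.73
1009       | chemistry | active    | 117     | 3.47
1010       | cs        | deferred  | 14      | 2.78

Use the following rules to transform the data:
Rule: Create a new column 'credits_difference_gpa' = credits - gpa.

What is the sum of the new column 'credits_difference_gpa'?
683.55

Step 1: For each record, compute credits - gpa
Example calculations:
  18 - 2.06 = 15.94
  52 - 2.42 = 49.58
  94 - 2.41 = 91.59
  ...
Step 2: Sum all derived values
Step 3: Total = 683.55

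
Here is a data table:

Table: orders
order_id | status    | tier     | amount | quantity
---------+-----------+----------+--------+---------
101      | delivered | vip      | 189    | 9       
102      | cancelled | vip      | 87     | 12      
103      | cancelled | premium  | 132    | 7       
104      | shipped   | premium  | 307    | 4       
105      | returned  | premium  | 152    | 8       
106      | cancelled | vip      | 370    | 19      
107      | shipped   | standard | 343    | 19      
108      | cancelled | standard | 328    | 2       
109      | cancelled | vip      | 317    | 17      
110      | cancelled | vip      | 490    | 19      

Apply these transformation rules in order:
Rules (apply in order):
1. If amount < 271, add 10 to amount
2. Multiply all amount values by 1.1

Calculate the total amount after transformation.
3030.5

Step 1: Apply Rule 1 - Add 10 to records with amount < 271
  - 4 records affected: 560 + (4 × 10) = 600
  - Unaffected records: 2155
  - Sum after Rule 1: 2755
Step 2: Apply Rule 2 - Multiply all by 1.1
  - 2755 × 1.1 = 3030.5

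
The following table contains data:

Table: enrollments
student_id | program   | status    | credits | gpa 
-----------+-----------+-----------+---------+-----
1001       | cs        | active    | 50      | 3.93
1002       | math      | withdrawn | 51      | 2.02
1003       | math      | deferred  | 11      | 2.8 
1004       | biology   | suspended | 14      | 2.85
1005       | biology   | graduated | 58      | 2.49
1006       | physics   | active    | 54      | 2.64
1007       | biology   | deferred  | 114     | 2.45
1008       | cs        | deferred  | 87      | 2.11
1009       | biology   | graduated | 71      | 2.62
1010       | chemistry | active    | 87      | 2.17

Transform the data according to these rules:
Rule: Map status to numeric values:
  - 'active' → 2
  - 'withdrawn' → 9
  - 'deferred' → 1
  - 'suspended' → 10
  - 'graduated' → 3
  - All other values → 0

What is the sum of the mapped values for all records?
34

Step 1: Apply mapping to each record
Step 2: Count by status:
  'active': 3 records × 2 = 6
  'withdrawn': 1 records × 9 = 9
  'deferred': 3 records × 1 = 3
  'suspended': 1 records × 10 = 10
  'graduated': 2 records × 3 = 6
Step 3: Sum all mapped values = 34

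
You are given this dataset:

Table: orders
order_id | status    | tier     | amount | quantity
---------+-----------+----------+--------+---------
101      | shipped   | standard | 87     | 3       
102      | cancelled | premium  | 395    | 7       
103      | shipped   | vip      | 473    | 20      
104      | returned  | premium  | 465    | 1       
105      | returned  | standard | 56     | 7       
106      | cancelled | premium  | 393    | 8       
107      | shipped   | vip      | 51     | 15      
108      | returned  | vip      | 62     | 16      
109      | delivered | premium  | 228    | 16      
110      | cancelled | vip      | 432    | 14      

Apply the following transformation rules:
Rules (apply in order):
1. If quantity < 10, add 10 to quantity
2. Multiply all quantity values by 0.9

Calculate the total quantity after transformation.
141.3

Step 1: Apply Rule 1 - Add 10 to records with quantity < 10
  - 5 records affected: 26 + (5 × 10) = 76
  - Unaffected records: 81
  - Sum after Rule 1: 157
Step 2: Apply Rule 2 - Multiply all by 0.9
  - 157 × 0.9 = 141.3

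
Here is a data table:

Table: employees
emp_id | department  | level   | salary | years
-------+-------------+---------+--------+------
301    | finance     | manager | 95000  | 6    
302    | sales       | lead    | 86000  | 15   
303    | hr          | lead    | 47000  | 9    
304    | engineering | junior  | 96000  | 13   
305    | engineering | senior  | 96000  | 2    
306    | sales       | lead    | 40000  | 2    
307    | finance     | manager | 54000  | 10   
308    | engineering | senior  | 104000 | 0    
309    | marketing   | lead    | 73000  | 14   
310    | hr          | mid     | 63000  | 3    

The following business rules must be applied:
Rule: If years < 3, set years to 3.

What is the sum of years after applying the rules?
79

Step 1: 3 records have years < 3
Step 2: These records originally summed to 4
Step 3: After setting to minimum: 3 × 3 = 9
Step 4: Unaffected records sum: 70
Step 5: Final sum = 9 + 70 = 79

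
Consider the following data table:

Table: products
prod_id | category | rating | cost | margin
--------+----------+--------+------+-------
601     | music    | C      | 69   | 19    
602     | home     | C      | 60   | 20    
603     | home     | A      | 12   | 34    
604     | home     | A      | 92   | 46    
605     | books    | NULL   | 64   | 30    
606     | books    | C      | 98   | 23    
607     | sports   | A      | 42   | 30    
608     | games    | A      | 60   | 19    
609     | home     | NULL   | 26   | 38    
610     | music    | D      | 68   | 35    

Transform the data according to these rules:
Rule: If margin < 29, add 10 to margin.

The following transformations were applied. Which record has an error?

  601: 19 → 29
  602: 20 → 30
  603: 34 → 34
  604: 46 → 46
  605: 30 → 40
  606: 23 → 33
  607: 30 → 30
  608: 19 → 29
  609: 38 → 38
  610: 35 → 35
Record 605 has an error. The correct transformed value should be 30, not 40.

Step 1: Check each record against the rule
Step 2: Record 605 has margin = 30
Step 3: Since 30 >= 29, the bonus should not have been applied
Step 4: Correct value = 30, but claimed value = 40
Conclusion: Record 605 has the error.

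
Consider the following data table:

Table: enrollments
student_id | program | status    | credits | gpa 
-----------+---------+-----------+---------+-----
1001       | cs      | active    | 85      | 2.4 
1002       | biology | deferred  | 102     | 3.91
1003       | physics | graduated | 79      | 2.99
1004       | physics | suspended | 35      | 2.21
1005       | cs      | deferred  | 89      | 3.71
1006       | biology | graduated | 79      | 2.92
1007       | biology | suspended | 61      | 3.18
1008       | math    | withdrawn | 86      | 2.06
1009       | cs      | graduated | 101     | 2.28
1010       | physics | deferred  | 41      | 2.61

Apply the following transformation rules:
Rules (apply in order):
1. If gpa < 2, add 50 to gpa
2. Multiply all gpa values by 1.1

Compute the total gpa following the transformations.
31.1

Step 1: Apply Rule 1 - Add 50 to records with gpa < 2
  - 0 records affected: 0 + (0 × 50) = 0
  - Unaffected records: 28.27
  - Sum after Rule 1: 28.27
Step 2: Apply Rule 2 - Multiply all by 1.1
  - 28.27 × 1.1 = 31.1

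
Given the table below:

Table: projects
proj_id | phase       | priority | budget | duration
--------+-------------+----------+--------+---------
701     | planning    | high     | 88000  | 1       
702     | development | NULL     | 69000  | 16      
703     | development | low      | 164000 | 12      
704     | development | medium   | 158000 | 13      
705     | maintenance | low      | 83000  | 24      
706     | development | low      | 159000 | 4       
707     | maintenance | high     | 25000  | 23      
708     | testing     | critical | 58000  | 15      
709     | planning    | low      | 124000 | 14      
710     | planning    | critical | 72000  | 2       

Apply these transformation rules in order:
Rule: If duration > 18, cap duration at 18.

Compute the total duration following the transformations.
113

Step 1: 2 records have duration > 18
Step 2: These records originally summed to 47
Step 3: After capping: 2 × 18 = 36
Step 4: Unaffected records sum: 77
Step 5: Final sum = 36 + 77 = 113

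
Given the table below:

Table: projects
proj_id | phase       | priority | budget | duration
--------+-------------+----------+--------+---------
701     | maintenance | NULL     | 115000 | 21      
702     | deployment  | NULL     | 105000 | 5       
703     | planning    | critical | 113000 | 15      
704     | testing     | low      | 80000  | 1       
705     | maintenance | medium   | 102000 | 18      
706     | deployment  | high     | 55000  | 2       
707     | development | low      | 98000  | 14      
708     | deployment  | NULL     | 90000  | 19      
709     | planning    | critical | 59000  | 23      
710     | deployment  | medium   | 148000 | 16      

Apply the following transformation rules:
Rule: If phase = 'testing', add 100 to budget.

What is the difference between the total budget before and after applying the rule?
100

Step 1: Original sum of budget = 965000
Step 2: 1 records have phase = 'testing'
Step 3: Each affected record changes by 100
Step 4: Total change = 1 × 100 = 100
Step 5: New sum = 965000 + 100 = 965100
Step 6: Difference = |965100 - 965000| = 100
        (Sum increased by 100)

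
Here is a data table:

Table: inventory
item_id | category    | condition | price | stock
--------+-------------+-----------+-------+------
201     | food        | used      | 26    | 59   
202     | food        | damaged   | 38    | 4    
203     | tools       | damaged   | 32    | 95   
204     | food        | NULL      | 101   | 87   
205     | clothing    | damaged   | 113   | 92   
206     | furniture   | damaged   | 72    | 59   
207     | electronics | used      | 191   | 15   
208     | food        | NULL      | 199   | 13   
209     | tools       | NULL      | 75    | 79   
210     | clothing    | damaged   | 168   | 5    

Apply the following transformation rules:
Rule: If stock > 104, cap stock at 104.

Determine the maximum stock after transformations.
95

Step 1: Original maximum stock = 95
Step 2: Check cap of 104 against maximum
Step 3: No records exceed the cap (max 95 <= cap 104), so no capping applies
Step 4: Maximum after transformation = 95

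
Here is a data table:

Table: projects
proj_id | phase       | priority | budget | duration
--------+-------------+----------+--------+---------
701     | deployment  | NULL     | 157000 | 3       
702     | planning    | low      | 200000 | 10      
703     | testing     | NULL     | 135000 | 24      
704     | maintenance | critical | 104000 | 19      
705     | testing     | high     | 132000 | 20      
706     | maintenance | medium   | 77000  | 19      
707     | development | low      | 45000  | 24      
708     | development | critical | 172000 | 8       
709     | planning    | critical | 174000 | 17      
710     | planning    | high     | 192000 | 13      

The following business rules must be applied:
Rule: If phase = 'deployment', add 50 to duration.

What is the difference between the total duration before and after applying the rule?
50

Step 1: Original sum of duration = 157
Step 2: 1 records have phase = 'deployment'
Step 3: Each affected record changes by 50
Step 4: Total change = 1 × 50 = 50
Step 5: New sum = 157 + 50 = 207
Step 6: Difference = |207 - 157| = 50
        (Sum increased by 50)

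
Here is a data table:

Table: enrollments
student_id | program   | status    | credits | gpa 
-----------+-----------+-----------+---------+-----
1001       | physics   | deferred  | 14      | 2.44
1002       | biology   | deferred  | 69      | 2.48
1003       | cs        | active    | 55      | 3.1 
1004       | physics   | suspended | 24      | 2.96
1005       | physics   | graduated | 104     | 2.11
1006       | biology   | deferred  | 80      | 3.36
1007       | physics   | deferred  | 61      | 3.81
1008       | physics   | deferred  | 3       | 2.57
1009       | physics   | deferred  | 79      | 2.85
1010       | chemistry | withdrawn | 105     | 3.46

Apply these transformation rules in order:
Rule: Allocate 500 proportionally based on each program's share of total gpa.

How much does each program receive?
biology: 100.21, chemistry: 59.37, cs: 53.19, physics: 287.23

Step 1: Calculate total gpa = 29.14
Step 2: Calculate each program's proportion:
  biology: 5.84/29.14 = 20.04% → 100.21
  chemistry: 3.46/29.14 = 11.87% → 59.37
  cs: 3.1/29.14 = 10.64% → 53.19
  physics: 16.74/29.14 = 57.45% → 287.23
Step 3: Verify: sum of allocations ≈ 500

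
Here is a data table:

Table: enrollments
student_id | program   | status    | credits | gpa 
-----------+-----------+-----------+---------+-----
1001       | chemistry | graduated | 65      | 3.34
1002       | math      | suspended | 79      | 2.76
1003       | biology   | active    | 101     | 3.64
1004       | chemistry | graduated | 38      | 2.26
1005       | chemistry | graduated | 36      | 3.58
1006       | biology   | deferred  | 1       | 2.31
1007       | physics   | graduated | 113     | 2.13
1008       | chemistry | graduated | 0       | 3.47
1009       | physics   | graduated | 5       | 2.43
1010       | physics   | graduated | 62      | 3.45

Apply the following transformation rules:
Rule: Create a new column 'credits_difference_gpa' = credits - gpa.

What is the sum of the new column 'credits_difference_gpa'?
470.63

Step 1: For each record, compute credits - gpa
Example calculations:
  65 - 3.34 = 61.66
  79 - 2.76 = 76.24
  101 - 3.64 = 97.36
  ...
Step 2: Sum all derived values
Step 3: Total = 470.63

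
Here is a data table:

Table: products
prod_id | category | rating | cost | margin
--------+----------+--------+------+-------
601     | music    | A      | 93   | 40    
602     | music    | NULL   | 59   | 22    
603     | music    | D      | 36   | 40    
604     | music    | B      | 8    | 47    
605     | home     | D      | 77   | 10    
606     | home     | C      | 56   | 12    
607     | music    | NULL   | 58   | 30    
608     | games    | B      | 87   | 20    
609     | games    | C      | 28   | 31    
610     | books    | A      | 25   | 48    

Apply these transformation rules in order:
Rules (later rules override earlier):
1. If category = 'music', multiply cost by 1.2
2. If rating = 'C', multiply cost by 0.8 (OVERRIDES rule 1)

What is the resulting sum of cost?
561.0

Step 1: Rule 2 takes priority for records with rating = 'C'
  - 2 records: 84 × 0.8 = 67.2
Step 2: Rule 1 applies to remaining records with category = 'music'
  - 5 records: 254 × 1.2 = 304.8
Step 3: Other records unchanged: 189
Step 4: Final sum = 67.2 + 304.8 + 189 = 561.0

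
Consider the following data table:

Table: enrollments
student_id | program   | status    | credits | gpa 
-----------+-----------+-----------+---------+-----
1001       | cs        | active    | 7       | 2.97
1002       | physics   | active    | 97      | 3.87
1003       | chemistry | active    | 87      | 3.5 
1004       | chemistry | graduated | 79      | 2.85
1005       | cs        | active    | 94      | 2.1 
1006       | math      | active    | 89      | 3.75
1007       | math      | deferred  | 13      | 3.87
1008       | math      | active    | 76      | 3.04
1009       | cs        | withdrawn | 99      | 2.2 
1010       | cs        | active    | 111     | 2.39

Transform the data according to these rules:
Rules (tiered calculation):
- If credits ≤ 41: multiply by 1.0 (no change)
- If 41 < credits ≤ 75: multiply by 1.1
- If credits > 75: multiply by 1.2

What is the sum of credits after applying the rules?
898.4

Step 1: Tier 1 (credits ≤ 41): 2 records, sum = 20 × 1.0 = 20.0
Step 2: Tier 2 (41 < credits ≤ 75): 0 records, sum = 0 × 1.1 = 0.0
Step 3: Tier 3 (credits > 75): 8 records, sum = 732 × 1.2 = 878.4
Step 4: Final sum = 20.0 + 0.0 + 878.4 = 898.4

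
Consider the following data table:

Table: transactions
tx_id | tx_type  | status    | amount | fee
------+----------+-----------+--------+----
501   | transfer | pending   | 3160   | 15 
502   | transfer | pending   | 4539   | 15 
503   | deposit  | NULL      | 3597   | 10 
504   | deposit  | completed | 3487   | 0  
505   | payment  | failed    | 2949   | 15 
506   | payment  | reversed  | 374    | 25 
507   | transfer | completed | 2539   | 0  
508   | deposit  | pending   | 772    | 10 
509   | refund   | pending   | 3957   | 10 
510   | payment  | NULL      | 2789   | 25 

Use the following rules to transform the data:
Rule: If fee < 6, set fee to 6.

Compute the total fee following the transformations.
137

Step 1: 2 records have fee < 6
Step 2: These records originally summed to 0
Step 3: After setting to minimum: 2 × 6 = 12
Step 4: Unaffected records sum: 125
Step 5: Final sum = 12 + 125 = 137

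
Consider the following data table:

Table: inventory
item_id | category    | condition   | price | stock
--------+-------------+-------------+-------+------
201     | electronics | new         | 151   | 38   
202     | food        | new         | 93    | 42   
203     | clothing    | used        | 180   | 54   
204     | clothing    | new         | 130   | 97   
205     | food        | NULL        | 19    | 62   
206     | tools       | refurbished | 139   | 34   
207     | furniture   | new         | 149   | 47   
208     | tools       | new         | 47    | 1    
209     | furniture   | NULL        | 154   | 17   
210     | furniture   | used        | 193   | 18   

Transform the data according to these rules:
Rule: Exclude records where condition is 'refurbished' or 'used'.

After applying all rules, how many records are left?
7

Step 1: Count records to exclude
  - 1 (refurbished) + 2 (used) = 3 records
Step 2: Total records: 10
Step 3: Remaining = 10 - 3 = 7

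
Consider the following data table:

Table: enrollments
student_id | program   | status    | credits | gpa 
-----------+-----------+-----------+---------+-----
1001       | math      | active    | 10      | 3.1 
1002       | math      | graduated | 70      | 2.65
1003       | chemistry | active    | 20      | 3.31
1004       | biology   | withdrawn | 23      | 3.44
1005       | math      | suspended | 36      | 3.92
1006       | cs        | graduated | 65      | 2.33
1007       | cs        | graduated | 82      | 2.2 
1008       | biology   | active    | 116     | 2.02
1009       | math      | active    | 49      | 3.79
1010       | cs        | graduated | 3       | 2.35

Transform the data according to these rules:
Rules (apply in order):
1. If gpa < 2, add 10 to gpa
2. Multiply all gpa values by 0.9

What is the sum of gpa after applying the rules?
26.2

Step 1: Apply Rule 1 - Add 10 to records with gpa < 2
  - 0 records affected: 0 + (0 × 10) = 0
  - Unaffected records: 29.11
  - Sum after Rule 1: 29.11
Step 2: Apply Rule 2 - Multiply all by 0.9
  - 29.11 × 0.9 = 26.2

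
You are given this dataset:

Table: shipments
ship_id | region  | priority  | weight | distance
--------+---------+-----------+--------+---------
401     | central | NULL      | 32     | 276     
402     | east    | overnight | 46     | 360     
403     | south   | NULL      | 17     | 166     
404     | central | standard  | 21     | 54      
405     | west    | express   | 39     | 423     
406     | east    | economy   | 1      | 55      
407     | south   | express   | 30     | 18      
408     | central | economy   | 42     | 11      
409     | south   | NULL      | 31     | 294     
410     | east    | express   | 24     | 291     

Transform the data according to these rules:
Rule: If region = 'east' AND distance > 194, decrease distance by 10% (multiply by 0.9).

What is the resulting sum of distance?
1882.9

Step 1: Find records where region = 'east' AND distance > 194
Step 2: 2 records match, summing to 651
Step 3: After multiplier: 651 × 0.9 = 585.9
Step 4: Unaffected records sum: 1297
Step 5: Final sum = 585.9 + 1297 = 1882.9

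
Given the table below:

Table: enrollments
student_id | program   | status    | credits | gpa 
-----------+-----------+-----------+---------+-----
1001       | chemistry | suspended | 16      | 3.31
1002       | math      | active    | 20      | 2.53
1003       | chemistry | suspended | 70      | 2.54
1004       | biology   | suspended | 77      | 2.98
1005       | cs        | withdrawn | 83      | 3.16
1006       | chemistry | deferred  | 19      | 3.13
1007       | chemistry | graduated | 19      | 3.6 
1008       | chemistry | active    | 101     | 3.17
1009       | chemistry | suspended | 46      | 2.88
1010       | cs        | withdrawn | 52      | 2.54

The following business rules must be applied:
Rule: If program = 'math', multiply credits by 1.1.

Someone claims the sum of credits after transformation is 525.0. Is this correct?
No, the correct result is 505.0.

Step 1: Calculate the correct sum after transformation
Step 2: Apply multiplier 1.1 to records where program = 'math'
Step 3: Correct result = 505.0
Step 4: Claimed result = 525.0
Step 5: 505.0 ≠ 525.0
Conclusion: The claimed result is incorrect. The correct answer is 505.0.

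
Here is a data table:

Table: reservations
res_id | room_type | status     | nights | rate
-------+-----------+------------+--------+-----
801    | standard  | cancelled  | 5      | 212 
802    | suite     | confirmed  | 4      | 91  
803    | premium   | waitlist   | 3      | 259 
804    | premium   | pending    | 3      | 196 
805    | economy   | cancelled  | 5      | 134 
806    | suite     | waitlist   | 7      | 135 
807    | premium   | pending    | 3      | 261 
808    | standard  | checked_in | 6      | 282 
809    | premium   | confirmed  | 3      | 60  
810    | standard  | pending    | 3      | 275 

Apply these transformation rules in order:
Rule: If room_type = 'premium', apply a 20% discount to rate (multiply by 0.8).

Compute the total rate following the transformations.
1749.8

Step 1: Records with room_type = 'premium' have total rate = 776
Step 2: Apply multiplier: 776 × 0.8 = 620.8
Step 3: Other records total: 1129
Step 4: Final sum = 620.8 + 1129 = 1749.8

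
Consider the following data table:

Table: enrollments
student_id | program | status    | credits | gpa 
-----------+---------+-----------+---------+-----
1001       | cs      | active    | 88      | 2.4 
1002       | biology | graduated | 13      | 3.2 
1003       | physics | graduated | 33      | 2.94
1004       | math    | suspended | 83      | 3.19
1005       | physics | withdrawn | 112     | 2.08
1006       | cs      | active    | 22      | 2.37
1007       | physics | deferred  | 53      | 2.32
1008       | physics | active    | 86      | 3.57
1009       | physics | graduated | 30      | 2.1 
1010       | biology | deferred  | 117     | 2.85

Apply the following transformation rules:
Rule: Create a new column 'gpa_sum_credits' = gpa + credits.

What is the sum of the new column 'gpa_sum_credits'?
664.02

Step 1: For each record, compute gpa + credits
Example calculations:
  2.4 + 88 = 90.4
  3.2 + 13 = 16.2
  2.94 + 33 = 35.94
  ...
Step 2: Sum all derived values
Step 3: Total = 664.02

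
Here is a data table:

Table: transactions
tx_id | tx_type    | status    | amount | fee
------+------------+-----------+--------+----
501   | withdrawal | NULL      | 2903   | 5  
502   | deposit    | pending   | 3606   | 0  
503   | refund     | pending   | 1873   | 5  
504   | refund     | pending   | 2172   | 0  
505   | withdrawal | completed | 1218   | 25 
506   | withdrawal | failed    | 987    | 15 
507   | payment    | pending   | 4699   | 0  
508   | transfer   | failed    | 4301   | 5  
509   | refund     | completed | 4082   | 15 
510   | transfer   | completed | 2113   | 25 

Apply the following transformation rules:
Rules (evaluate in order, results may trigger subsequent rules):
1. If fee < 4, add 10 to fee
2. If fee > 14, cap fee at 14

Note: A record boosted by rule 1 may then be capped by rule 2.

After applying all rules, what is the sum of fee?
101

Step 1: Apply rule 1 to records with fee < 4
  - 3 records get bonus of 10
  - Of these, 0 records then exceed 14 and get capped
Step 2: Apply rule 2 to records with fee > 14
  - 4 records (original) are capped
Step 3: Calculate final sum = 101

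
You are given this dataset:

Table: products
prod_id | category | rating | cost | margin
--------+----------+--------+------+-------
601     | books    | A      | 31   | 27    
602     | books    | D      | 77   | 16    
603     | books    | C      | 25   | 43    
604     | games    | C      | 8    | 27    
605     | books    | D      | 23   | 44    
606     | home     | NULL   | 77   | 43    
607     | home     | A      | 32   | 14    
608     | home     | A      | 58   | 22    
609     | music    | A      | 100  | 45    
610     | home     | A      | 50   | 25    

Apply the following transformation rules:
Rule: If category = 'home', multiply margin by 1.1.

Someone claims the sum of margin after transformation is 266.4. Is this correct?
No, the correct result is 316.4.

Step 1: Calculate the correct sum after transformation
Step 2: Apply multiplier 1.1 to records where category = 'home'
Step 3: Correct result = 316.4
Step 4: Claimed result = 266.4
Step 5: 316.4 ≠ 266.4
Conclusion: The claimed result is incorrect. The correct answer is 316.4.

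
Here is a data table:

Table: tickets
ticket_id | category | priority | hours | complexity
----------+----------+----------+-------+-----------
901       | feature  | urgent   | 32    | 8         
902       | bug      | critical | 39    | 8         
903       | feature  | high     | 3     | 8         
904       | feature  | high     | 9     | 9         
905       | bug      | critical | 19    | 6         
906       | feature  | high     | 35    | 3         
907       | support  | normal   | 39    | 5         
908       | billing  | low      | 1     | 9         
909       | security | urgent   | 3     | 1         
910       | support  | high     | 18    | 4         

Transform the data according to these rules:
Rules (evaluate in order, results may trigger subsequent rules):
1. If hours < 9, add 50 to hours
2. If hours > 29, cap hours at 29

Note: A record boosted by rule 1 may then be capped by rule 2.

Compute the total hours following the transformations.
249

Step 1: Apply rule 1 to records with hours < 9
  - 3 records get bonus of 50
  - Of these, 3 records then exceed 29 and get capped
Step 2: Apply rule 2 to records with hours > 29
  - 4 records (original) are capped
Step 3: Calculate final sum = 249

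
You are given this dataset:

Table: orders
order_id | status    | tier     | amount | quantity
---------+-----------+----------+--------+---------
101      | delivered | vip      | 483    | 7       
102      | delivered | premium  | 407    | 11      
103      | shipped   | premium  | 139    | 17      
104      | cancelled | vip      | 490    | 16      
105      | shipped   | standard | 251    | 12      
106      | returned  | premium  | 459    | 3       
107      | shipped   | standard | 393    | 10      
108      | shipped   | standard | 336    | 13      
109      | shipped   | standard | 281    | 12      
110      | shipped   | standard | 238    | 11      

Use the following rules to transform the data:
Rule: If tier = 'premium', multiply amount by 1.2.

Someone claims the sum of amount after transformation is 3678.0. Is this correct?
Yes, the result is correct.

Step 1: Calculate the correct sum after transformation
Step 2: Apply multiplier 1.2 to records where tier = 'premium'
Step 3: Correct result = 3678.0
Step 4: Claimed result = 3678.0
Step 5: 3678.0 = 3678.0 ✓
Conclusion: The claimed result is correct.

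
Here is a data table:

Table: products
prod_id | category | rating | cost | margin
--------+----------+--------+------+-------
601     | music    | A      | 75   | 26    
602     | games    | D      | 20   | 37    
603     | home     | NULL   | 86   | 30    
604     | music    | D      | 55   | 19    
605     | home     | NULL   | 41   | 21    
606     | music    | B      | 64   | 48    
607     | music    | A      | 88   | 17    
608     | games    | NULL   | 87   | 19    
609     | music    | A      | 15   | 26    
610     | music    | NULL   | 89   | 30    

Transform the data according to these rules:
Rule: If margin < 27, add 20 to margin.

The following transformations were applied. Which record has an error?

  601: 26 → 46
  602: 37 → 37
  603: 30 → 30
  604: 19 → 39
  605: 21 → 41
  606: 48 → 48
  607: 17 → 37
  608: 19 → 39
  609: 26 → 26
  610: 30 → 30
Record 609 has an error. The correct transformed value should be 46, not 26.

Step 1: Check each record against the rule
Step 2: Record 609 has margin = 26
Step 3: Since 26 < 27, the bonus should have been applied
Step 4: Correct value = 46, but claimed value = 26
Conclusion: Record 609 has the error.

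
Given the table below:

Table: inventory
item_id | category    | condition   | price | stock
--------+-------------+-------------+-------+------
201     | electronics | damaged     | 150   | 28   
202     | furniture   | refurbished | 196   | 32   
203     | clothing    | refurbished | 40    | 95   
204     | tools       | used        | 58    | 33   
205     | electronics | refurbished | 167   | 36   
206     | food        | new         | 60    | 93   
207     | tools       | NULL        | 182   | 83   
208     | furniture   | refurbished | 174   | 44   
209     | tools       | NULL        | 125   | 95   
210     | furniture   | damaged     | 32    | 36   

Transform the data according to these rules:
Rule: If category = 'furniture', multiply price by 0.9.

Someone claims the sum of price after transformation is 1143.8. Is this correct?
Yes, the result is correct.

Step 1: Calculate the correct sum after transformation
Step 2: Apply multiplier 0.9 to records where category = 'furniture'
Step 3: Correct result = 1143.8
Step 4: Claimed result = 1143.8
Step 5: 1143.8 = 1143.8 ✓
Conclusion: The claimed result is correct.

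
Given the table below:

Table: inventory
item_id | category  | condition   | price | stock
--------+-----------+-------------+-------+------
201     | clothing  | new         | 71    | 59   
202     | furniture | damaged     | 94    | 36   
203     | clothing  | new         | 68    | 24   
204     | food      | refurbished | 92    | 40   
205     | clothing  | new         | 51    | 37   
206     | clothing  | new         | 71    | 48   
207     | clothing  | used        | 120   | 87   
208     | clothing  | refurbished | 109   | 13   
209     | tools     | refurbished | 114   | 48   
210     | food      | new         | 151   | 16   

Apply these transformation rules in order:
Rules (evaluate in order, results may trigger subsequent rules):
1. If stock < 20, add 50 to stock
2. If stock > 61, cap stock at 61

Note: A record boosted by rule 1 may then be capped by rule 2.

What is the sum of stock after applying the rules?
475

Step 1: Apply rule 1 to records with stock < 20
  - 2 records get bonus of 50
  - Of these, 2 records then exceed 61 and get capped
Step 2: Apply rule 2 to records with stock > 61
  - 1 records (original) are capped
Step 3: Calculate final sum = 475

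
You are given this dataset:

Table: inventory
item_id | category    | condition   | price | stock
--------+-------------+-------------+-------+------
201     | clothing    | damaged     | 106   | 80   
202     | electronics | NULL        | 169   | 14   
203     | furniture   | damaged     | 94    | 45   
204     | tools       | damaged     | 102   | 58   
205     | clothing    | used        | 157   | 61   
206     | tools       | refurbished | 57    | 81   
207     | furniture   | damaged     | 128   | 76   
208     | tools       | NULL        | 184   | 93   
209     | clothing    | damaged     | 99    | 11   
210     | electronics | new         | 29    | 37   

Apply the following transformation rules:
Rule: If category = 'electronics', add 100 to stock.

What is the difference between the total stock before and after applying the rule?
200

Step 1: Original sum of stock = 556
Step 2: 2 records have category = 'electronics'
Step 3: Each affected record changes by 100
Step 4: Total change = 2 × 100 = 200
Step 5: New sum = 556 + 200 = 756
Step 6: Difference = |756 - 556| = 200
        (Sum increased by 200)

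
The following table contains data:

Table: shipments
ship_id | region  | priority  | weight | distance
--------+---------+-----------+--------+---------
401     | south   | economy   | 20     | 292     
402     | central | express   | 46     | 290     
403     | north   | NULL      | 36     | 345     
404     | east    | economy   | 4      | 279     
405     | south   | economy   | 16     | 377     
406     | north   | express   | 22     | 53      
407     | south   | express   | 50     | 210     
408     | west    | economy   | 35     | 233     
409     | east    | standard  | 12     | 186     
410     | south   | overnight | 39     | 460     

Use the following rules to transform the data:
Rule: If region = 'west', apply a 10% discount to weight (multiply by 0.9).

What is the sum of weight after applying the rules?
276.5

Step 1: Records with region = 'west' have total weight = 35
Step 2: Apply multiplier: 35 × 0.9 = 31.5
Step 3: Other records total: 245
Step 4: Final sum = 31.5 + 245 = 276.5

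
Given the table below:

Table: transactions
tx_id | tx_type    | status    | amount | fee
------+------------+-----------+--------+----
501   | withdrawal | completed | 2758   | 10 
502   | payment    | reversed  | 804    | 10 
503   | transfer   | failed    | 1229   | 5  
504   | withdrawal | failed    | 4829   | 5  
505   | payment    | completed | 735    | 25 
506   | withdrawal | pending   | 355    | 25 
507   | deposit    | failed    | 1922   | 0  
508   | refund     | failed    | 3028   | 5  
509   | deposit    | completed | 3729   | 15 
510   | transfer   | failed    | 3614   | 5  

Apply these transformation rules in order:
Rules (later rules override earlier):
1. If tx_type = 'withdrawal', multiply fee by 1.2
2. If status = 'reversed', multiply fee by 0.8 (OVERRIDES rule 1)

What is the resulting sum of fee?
111.0

Step 1: Rule 2 takes priority for records with status = 'reversed'
  - 1 records: 10 × 0.8 = 8.0
Step 2: Rule 1 applies to remaining records with tx_type = 'withdrawal'
  - 3 records: 40 × 1.2 = 48.0
Step 3: Other records unchanged: 55
Step 4: Final sum = 8.0 + 48.0 + 55 = 111.0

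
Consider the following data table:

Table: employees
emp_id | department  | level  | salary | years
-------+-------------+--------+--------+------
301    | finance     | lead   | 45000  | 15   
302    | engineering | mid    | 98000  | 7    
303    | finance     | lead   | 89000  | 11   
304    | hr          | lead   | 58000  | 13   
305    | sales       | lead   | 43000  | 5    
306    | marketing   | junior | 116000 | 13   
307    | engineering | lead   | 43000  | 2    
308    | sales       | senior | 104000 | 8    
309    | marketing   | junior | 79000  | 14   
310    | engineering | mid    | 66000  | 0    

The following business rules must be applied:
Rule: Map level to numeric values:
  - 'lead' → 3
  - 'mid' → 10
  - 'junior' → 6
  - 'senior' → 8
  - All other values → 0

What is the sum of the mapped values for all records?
55

Step 1: Apply mapping to each record
Step 2: Count by status:
  'lead': 5 records × 3 = 15
  'mid': 2 records × 10 = 20
  'junior': 2 records × 6 = 12
  'senior': 1 records × 8 = 8
Step 3: Sum all mapped values = 55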